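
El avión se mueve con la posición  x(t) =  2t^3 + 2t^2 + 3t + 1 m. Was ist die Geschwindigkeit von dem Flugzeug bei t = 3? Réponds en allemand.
Wir müssen unsere Gleichung für die Position x(t) = 2·t^3 + 2·t^2 + 3·t + 1 1-mal ableiten. Durch Ableiten von der Position erhalten wir die Geschwindigkeit: v(t) = 6·t^2 + 4·t + 3. Aus der Gleichung für die Geschwindigkeit v(t) = 6·t^2 + 4·t + 3, setzen wir t = 3 ein und erhalten v = 69.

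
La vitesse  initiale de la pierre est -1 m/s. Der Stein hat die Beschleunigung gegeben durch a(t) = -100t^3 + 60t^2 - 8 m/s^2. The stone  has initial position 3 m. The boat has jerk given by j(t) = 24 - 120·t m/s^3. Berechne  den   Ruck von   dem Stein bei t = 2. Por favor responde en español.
Para resolver esto, necesitamos tomar 1 derivada de nuestra ecuación de la aceleración a(t) = -100·t^3 + 60·t^2 - 8. Derivando la aceleración, obtenemos la sacudida: j(t) = -300·t^2 + 120·t. Tenemos la sacudida j(t) = -300·t^2 + 120·t. Sustituyendo t = 2: j(2) = -960.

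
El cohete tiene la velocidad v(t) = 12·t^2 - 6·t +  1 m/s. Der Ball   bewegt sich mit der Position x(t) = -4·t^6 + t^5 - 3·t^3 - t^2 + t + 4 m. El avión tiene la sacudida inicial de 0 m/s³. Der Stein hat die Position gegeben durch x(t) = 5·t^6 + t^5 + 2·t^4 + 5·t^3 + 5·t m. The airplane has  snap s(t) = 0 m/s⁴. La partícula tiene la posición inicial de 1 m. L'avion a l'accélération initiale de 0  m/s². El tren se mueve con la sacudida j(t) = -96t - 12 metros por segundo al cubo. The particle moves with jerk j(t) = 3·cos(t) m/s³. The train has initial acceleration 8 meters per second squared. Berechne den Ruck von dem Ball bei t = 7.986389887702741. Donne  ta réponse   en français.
En partant de la position x(t) = -4·t^6 + t^5 - 3·t^3 - t^2 + t + 4, nous prenons 3 dérivées. En dérivant la position, nous obtenons la vitesse: v(t) = -24·t^5 + 5·t^4 - 9·t^2 - 2·t + 1. En prenant d/dt de v(t), nous trouvons a(t) = -120·t^4 + 20·t^3 - 18·t - 2. La dérivée de l'accélération donne le jerk: j(t) = -480·t^3 + 60·t^2 - 18. Nous avons le jerk j(t) = -480·t^3 + 60·t^2 - 18. En substituant t = 7.986389887702741: j(7.986389887702741) = -240698.879343272.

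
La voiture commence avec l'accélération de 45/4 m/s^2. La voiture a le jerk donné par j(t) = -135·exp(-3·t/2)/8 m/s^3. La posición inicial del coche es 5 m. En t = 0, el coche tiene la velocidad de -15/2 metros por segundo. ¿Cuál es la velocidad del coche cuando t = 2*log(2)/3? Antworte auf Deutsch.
Ausgehend von dem Ruck j(t) = -135·exp(-3·t/2)/8, nehmen wir 2 Stammfunktionen. Das Integral von dem Ruck, mit a(0) = 45/4, ergibt die Beschleunigung: a(t) = 45·exp(-3·t/2)/4. Das Integral von der Beschleunigung, mit v(0) = -15/2, ergibt die Geschwindigkeit: v(t) = -15·exp(-3·t/2)/2. Mit v(t) = -15·exp(-3·t/2)/2 und Einsetzen von t = 2*log(2)/3, finden wir v = -15/4.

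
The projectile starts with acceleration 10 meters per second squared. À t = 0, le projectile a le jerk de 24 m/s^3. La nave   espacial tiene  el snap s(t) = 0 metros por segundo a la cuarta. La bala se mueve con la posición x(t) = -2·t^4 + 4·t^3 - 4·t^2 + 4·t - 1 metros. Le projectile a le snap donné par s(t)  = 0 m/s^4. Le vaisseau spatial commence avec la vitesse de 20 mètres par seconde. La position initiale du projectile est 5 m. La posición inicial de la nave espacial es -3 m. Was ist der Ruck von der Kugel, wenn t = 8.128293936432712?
Um dies zu lösen, müssen wir 3 Ableitungen unserer Gleichung für die Position x(t) = -2·t^4 + 4·t^3 - 4·t^2 + 4·t - 1 nehmen. Durch Ableiten von der Position erhalten wir die Geschwindigkeit: v(t) = -8·t^3 + 12·t^2 - 8·t + 4. Die Ableitung von der Geschwindigkeit ergibt die Beschleunigung: a(t) = -24·t^2 + 24·t - 8. Durch Ableiten von der Beschleunigung erhalten wir den Ruck: j(t) = 24 - 48·t. Aus der Gleichung für den Ruck j(t) = 24 - 48·t, setzen wir t = 8.128293936432712 ein und erhalten j = -366.158108948770.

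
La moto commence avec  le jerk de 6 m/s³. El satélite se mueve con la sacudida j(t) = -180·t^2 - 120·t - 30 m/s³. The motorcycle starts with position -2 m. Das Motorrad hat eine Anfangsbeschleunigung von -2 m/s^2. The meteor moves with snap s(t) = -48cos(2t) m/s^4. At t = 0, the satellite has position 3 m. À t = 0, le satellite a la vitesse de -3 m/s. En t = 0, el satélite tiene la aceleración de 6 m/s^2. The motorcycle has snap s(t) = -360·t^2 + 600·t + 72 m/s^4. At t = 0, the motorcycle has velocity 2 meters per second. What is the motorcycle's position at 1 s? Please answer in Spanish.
Partiendo del snap s(t) = -360·t^2 + 600·t + 72, tomamos 4 integrales. La integral del snap, con j(0) = 6, da la sacudida: j(t) = -120·t^3 + 300·t^2 + 72·t + 6. Tomando ∫j(t)dt y aplicando a(0) = -2, encontramos a(t) = -30·t^4 + 100·t^3 + 36·t^2 + 6·t - 2. La antiderivada de la aceleración, con v(0) = 2, da la velocidad: v(t) = -6·t^5 + 25·t^4 + 12·t^3 + 3·t^2 - 2·t + 2. Tomando ∫v(t)dt y aplicando x(0) = -2, encontramos x(t) = -t^6 + 5·t^5 + 3·t^4 + t^3 - t^2 + 2·t - 2. Usando x(t) = -t^6 + 5·t^5 + 3·t^4 + t^3 - t^2 + 2·t - 2 y sustituyendo t = 1, encontramos x = 7.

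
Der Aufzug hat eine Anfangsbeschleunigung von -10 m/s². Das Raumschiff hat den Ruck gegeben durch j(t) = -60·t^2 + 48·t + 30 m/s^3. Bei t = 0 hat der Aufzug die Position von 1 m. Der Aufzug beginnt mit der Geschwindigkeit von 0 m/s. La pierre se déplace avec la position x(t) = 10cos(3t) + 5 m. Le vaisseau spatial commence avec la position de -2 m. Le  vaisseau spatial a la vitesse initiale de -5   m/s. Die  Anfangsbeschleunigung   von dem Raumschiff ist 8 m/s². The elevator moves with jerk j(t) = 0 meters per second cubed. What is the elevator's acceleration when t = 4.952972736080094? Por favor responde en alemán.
Um dies zu lösen, müssen wir 1 Stammfunktion unserer Gleichung für den Ruck j(t) = 0 finden. Mit ∫j(t)dt und Anwendung von a(0) = -10, finden wir a(t) = -10. Wir haben die Beschleunigung a(t) = -10. Durch Einsetzen von t = 4.952972736080094: a(4.952972736080094) = -10.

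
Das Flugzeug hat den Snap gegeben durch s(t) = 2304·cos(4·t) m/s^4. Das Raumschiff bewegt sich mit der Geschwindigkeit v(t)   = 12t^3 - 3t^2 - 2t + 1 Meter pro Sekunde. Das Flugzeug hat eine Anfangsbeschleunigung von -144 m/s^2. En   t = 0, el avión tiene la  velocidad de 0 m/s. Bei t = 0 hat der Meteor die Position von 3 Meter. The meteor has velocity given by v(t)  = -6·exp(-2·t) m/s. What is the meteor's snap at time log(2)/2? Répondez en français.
Pour résoudre ceci, nous devons prendre 3 dérivées de notre équation de la vitesse v(t) = -6·exp(-2·t). En dérivant la vitesse, nous obtenons l'accélération: a(t) = 12·exp(-2·t). La dérivée de l'accélération donne le jerk: j(t) = -24·exp(-2·t). En dérivant le jerk, nous obtenons le snap: s(t) = 48·exp(-2·t). De l'équation du snap s(t) = 48·exp(-2·t), nous substituons t = log(2)/2 pour obtenir s = 24.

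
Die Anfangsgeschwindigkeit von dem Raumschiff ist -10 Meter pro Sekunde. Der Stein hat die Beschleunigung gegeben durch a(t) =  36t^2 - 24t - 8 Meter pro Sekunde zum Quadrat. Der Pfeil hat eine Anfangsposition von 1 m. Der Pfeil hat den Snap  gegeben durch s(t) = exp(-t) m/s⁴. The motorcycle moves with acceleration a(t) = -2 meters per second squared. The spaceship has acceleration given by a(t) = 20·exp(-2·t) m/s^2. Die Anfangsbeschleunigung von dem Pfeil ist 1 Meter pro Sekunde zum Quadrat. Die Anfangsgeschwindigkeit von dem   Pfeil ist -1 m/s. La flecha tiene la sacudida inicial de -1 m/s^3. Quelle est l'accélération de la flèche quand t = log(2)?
En partant du snap s(t) = exp(-t), nous prenons 2 intégrales. En intégrant le snap et en utilisant la condition initiale j(0) = -1, nous obtenons j(t) = -exp(-t). L'intégrale du jerk, avec a(0) = 1, donne l'accélération: a(t) = exp(-t). Nous avons l'accélération a(t) = exp(-t). En substituant t = log(2): a(log(2)) = 1/2.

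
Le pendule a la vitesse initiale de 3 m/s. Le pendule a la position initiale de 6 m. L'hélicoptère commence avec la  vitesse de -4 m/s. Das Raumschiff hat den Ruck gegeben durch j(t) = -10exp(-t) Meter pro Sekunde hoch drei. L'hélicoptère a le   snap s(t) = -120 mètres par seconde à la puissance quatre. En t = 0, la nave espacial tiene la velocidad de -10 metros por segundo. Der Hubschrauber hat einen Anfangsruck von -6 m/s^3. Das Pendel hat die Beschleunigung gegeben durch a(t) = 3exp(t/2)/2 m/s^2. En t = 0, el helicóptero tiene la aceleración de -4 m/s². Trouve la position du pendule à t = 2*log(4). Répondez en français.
En partant de l'accélération a(t) = 3·exp(t/2)/2, nous prenons 2 intégrales. En prenant ∫a(t)dt et en appliquant v(0) = 3, nous trouvons v(t) = 3·exp(t/2). En intégrant la vitesse et en utilisant la condition initiale x(0) = 6, nous obtenons x(t) = 6·exp(t/2). De l'équation de la position x(t) = 6·exp(t/2), nous substituons t = 2*log(4) pour obtenir x = 24.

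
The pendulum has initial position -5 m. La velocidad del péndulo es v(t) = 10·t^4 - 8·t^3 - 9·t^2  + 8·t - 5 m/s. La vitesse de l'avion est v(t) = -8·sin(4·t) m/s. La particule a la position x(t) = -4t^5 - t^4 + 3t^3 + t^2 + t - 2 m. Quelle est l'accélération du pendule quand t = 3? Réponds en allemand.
Ausgehend von der Geschwindigkeit v(t) = 10·t^4 - 8·t^3 - 9·t^2 + 8·t - 5, nehmen wir 1 Ableitung. Mit d/dt von v(t) finden wir a(t) = 40·t^3 - 24·t^2 - 18·t + 8. Wir haben die Beschleunigung a(t) = 40·t^3 - 24·t^2 - 18·t + 8. Durch Einsetzen von t = 3: a(3) = 818.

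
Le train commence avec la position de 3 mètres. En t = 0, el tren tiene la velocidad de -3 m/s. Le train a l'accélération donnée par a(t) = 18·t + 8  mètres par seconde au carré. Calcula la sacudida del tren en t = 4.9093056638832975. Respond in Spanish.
Partiendo de la aceleración a(t) = 18·t + 8, tomamos 1 derivada. Derivando la aceleración, obtenemos la sacudida: j(t) = 18. Usando j(t) = 18 y sustituyendo t = 4.9093056638832975, encontramos j = 18.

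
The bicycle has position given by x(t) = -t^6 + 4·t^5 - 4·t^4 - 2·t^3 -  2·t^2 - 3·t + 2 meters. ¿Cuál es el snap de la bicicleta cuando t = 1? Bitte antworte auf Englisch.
To solve this, we need to take 4 derivatives of our position equation x(t) = -t^6 + 4·t^5 - 4·t^4 - 2·t^3 - 2·t^2 - 3·t + 2. The derivative of position gives velocity: v(t) = -6·t^5 + 20·t^4 - 16·t^3 - 6·t^2 - 4·t - 3. Differentiating velocity, we get acceleration: a(t) = -30·t^4 + 80·t^3 - 48·t^2 - 12·t - 4. Taking d/dt of a(t), we find j(t) = -120·t^3 + 240·t^2 - 96·t - 12. Taking d/dt of j(t), we find s(t) = -360·t^2 + 480·t - 96. We have snap s(t) = -360·t^2 + 480·t - 96. Substituting t = 1: s(1) = 24.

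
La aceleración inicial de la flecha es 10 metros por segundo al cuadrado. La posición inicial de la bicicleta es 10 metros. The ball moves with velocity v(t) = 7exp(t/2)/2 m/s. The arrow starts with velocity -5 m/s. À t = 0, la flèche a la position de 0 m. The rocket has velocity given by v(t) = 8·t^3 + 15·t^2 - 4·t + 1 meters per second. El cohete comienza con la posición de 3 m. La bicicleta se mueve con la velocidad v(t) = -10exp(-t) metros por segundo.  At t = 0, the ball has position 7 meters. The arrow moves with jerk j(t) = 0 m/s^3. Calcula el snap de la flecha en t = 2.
Debemos derivar nuestra ecuación de la sacudida j(t) = 0 1 vez. Tomando d/dt de j(t), encontramos s(t) = 0. Tenemos el snap s(t) = 0. Sustituyendo t = 2: s(2) = 0.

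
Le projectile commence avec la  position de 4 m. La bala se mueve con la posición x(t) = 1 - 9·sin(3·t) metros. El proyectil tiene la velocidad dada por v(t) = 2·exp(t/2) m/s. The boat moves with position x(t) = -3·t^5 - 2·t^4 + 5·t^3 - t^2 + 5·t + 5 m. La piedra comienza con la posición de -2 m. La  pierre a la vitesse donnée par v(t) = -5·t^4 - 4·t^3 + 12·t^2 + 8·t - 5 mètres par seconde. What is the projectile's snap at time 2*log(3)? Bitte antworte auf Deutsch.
Ausgehend von der Geschwindigkeit v(t) = 2·exp(t/2), nehmen wir 3 Ableitungen. Durch Ableiten von der Geschwindigkeit erhalten wir die Beschleunigung: a(t) = exp(t/2). Die Ableitung von der Beschleunigung ergibt den Ruck: j(t) = exp(t/2)/2. Die Ableitung von dem Ruck ergibt den Snap: s(t) = exp(t/2)/4. Aus der Gleichung für den Snap s(t) = exp(t/2)/4, setzen wir t = 2*log(3) ein und erhalten s = 3/4.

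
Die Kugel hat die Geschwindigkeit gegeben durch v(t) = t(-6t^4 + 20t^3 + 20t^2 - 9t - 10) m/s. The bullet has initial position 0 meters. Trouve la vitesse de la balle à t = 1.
En utilisant v(t) = t·(-6·t^4 + 20·t^3 + 20·t^2 - 9·t - 10) et en substituant t = 1, nous trouvons v = 15.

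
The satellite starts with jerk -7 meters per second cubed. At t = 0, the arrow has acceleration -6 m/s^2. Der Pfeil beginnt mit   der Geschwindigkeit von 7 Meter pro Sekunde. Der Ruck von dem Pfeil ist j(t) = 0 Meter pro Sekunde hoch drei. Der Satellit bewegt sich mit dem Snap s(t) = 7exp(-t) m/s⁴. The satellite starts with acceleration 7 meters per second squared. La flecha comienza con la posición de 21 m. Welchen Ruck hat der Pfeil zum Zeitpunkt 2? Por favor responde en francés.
De l'équation du jerk j(t) = 0, nous substituons t = 2 pour obtenir j = 0.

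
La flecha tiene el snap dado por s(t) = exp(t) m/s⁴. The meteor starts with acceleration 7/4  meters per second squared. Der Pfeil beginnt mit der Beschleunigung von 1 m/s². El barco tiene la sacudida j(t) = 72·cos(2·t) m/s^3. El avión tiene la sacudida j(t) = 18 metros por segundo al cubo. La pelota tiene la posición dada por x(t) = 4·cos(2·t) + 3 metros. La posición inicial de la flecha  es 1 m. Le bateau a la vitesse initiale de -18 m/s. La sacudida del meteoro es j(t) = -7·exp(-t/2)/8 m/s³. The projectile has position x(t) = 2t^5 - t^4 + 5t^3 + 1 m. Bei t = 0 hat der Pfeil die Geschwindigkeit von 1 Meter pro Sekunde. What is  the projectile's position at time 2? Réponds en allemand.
Wir haben die Position x(t) = 2·t^5 - t^4 + 5·t^3 + 1. Durch Einsetzen von t = 2: x(2) = 89.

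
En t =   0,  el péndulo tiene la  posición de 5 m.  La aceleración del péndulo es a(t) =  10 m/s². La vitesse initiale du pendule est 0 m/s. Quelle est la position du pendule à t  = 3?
En partant de l'accélération a(t) = 10, nous prenons 2 primitives. L'intégrale de l'accélération est la vitesse. En utilisant v(0) = 0, nous obtenons v(t) = 10·t. La primitive de la vitesse, avec x(0) = 5, donne la position: x(t) = 5·t^2 + 5. En utilisant x(t) = 5·t^2 + 5 et en substituant t = 3, nous trouvons x = 50.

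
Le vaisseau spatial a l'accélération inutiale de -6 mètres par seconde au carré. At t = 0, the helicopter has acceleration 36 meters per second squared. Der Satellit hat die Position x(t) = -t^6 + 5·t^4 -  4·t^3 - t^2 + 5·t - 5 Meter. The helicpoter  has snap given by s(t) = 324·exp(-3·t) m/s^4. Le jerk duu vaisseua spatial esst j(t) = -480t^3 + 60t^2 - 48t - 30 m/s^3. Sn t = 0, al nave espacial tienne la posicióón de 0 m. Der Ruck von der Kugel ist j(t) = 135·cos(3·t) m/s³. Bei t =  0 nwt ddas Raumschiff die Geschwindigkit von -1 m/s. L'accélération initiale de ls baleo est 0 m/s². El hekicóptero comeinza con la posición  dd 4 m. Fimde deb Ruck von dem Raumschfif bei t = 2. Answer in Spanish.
De la ecuación de la sacudida j(t) = -480·t^3 + 60·t^2 - 48·t - 30, sustituimos t = 2 para obtener j = -3726.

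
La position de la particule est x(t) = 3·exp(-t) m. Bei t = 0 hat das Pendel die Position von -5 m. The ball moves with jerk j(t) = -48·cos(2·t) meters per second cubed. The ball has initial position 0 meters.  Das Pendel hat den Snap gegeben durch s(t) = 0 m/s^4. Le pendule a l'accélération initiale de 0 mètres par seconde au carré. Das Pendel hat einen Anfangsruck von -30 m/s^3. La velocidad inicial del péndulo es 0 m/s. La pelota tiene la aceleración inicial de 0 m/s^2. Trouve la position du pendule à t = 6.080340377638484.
En partant du snap s(t) = 0, nous prenons 4 primitives. En intégrant le snap et en utilisant la condition initiale j(0) = -30, nous obtenons j(t) = -30. En intégrant le jerk et en utilisant la condition initiale a(0) = 0, nous obtenons a(t) = -30·t. L'intégrale de l'accélération est la vitesse. En utilisant v(0) = 0, nous obtenons v(t) = -15·t^2. En prenant ∫v(t)dt et en appliquant x(0) = -5, nous trouvons x(t) = -5·t^3 - 5. En utilisant x(t) = -5·t^3 - 5 et en substituant t = 6.080340377638484, nous trouvons x = -1128.96730860538.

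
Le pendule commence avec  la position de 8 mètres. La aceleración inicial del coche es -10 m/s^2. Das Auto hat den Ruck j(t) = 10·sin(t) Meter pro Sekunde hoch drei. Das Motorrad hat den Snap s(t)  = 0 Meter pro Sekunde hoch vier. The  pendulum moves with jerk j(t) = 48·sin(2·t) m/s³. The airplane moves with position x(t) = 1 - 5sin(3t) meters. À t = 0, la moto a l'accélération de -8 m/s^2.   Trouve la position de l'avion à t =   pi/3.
Nous avons la position x(t) = 1 - 5·sin(3·t). En substituant t = pi/3: x(pi/3) = 1.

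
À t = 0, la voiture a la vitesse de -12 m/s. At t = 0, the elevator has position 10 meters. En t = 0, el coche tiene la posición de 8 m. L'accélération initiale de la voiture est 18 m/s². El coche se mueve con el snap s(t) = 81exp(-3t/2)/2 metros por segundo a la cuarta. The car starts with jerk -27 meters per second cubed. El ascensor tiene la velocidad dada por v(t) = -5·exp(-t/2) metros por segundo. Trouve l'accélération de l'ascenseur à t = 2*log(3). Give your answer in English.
We must differentiate our velocity equation v(t) = -5·exp(-t/2) 1 time. The derivative of velocity gives acceleration: a(t) = 5·exp(-t/2)/2. Using a(t) = 5·exp(-t/2)/2 and substituting t = 2*log(3), we find a = 5/6.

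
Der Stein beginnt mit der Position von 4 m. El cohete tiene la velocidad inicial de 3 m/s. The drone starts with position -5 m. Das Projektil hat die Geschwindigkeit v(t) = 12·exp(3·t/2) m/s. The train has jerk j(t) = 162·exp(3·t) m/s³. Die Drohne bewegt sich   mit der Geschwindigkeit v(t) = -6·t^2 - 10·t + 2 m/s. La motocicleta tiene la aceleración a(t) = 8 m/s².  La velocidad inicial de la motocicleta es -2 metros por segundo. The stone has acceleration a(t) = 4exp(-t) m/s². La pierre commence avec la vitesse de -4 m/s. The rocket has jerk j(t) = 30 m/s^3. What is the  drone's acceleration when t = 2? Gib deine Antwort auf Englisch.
To solve this, we need to take 1 derivative of our velocity equation v(t) = -6·t^2 - 10·t + 2. Differentiating velocity, we get acceleration: a(t) = -12·t - 10. Using a(t) = -12·t - 10 and substituting t = 2, we find a = -34.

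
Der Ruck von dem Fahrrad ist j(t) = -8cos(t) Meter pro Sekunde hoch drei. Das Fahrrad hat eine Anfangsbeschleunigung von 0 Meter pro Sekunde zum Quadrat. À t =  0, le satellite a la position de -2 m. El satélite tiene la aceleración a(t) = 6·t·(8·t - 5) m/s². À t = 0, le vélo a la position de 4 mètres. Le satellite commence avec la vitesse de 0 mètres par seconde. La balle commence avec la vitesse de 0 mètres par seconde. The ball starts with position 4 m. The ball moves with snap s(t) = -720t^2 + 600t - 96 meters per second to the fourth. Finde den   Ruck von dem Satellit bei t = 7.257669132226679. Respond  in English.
To solve this, we need to take 1 derivative of our acceleration equation a(t) = 6·t·(8·t - 5). Taking d/dt of a(t), we find j(t) = 96·t - 30. From the given jerk equation j(t) = 96·t - 30, we substitute t = 7.257669132226679 to get j = 666.736236693761.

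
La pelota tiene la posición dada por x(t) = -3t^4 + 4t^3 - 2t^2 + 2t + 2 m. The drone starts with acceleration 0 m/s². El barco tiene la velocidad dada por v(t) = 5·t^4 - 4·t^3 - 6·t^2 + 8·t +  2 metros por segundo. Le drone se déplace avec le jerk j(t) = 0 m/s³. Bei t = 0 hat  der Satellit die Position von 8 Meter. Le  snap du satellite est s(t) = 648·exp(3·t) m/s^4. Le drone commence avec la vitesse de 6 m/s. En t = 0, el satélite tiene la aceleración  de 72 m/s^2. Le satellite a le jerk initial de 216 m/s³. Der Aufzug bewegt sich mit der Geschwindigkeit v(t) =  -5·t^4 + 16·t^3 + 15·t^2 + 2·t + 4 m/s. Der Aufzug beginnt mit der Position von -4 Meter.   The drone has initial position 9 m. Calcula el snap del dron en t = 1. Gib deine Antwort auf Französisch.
Nous devons dériver notre équation du jerk j(t) = 0 1 fois. La dérivée du jerk donne le snap: s(t) = 0. De l'équation du snap s(t) = 0, nous substituons t = 1 pour obtenir s = 0.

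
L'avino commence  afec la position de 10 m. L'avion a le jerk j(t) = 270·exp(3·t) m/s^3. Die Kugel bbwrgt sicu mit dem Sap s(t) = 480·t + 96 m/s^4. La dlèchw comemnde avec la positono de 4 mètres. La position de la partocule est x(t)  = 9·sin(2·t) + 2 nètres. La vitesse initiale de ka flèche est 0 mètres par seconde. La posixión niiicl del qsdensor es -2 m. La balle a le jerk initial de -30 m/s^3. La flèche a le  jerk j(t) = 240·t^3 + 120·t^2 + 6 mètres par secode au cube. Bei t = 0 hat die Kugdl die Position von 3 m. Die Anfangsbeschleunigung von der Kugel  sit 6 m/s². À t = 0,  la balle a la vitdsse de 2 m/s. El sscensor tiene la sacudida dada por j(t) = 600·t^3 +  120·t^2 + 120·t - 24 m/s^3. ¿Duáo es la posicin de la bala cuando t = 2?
Para resolver esto, necesitamos tomar 4 antiderivadas de nuestra ecuación del snap s(t) = 480·t + 96. Integrando el snap y usando la condición inicial j(0) = -30, obtenemos j(t) = 240·t^2 + 96·t - 30. Integrando la sacudida y usando la condición inicial a(0) = 6, obtenemos a(t) = 80·t^3 + 48·t^2 - 30·t + 6. La integral de la aceleración es la velocidad. Usando v(0) = 2, obtenemos v(t) = 20·t^4 + 16·t^3 - 15·t^2 + 6·t + 2. Tomando ∫v(t)dt y aplicando x(0) = 3, encontramos x(t) = 4·t^5 + 4·t^4 - 5·t^3 + 3·t^2 + 2·t + 3. Usando x(t) = 4·t^5 + 4·t^4 - 5·t^3 + 3·t^2 + 2·t + 3 y sustituyendo t = 2, encontramos x = 171.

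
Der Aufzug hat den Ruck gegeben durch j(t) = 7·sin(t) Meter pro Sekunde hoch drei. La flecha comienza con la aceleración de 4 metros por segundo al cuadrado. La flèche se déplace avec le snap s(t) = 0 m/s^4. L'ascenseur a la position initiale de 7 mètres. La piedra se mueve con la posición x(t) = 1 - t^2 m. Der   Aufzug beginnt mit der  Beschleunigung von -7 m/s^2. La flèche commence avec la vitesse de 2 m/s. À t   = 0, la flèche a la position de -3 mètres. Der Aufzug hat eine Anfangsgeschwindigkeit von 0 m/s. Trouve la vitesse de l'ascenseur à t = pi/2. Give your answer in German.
Ausgehend von dem Ruck j(t) = 7·sin(t), nehmen wir 2 Integrale. Mit ∫j(t)dt und Anwendung von a(0) = -7, finden wir a(t) = -7·cos(t). Mit ∫a(t)dt und Anwendung von v(0) = 0, finden wir v(t) = -7·sin(t). Wir haben die Geschwindigkeit v(t) = -7·sin(t). Durch Einsetzen von t = pi/2: v(pi/2) = -7.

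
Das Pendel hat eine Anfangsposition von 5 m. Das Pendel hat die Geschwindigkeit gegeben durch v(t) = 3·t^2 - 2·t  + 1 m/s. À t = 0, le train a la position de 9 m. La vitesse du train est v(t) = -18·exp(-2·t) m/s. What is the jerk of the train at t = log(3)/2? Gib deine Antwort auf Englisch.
To solve this, we need to take 2 derivatives of our velocity equation v(t) = -18·exp(-2·t). The derivative of velocity gives acceleration: a(t) = 36·exp(-2·t). Differentiating acceleration, we get jerk: j(t) = -72·exp(-2·t). We have jerk j(t) = -72·exp(-2·t). Substituting t = log(3)/2: j(log(3)/2) = -24.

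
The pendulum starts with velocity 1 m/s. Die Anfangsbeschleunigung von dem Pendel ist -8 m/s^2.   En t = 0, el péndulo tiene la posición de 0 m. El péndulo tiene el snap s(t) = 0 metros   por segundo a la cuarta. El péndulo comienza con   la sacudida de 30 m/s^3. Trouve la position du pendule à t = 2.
Nous devons intégrer notre équation du snap s(t) = 0 4 fois. En intégrant le snap et en utilisant la condition initiale j(0) = 30, nous obtenons j(t) = 30. En intégrant le jerk et en utilisant la condition initiale a(0) = -8, nous obtenons a(t) = 30·t - 8. La primitive de l'accélération, avec v(0) = 1, donne la vitesse: v(t) = 15·t^2 - 8·t + 1. En prenant ∫v(t)dt et en appliquant x(0) = 0, nous trouvons x(t) = 5·t^3 - 4·t^2 + t. Nous avons la position x(t) = 5·t^3 - 4·t^2 + t. En substituant t = 2: x(2) = 26.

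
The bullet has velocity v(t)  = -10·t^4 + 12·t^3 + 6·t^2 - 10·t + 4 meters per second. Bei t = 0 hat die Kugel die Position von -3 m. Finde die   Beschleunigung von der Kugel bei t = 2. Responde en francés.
Pour résoudre ceci, nous devons prendre 1 dérivée de notre équation de la vitesse v(t) = -10·t^4 + 12·t^3 + 6·t^2 - 10·t + 4. En prenant d/dt de v(t), nous trouvons a(t) = -40·t^3 + 36·t^2 + 12·t - 10. Nous avons l'accélération a(t) = -40·t^3 + 36·t^2 + 12·t - 10. En substituant t = 2: a(2) = -162.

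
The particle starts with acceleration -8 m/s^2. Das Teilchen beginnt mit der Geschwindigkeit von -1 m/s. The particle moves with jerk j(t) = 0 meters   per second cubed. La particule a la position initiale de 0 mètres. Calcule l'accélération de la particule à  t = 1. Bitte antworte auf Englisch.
We need to integrate our jerk equation j(t) = 0 1 time. Finding the antiderivative of j(t) and using a(0) = -8: a(t) = -8. We have acceleration a(t) = -8. Substituting t = 1: a(1) = -8.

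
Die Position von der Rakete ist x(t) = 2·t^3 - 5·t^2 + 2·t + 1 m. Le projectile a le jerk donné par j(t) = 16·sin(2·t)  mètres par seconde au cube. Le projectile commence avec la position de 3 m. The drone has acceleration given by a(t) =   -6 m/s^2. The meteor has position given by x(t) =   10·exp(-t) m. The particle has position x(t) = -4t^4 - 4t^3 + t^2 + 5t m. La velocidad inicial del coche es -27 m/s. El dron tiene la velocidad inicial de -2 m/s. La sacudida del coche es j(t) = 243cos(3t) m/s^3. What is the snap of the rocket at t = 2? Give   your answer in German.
Um dies zu lösen, müssen wir 4 Ableitungen unserer Gleichung für die Position x(t) = 2·t^3 - 5·t^2 + 2·t + 1 nehmen. Durch Ableiten von der Position erhalten wir die Geschwindigkeit: v(t) = 6·t^2 - 10·t + 2. Durch Ableiten von der Geschwindigkeit erhalten wir die Beschleunigung: a(t) = 12·t - 10. Die Ableitung von der Beschleunigung ergibt den Ruck: j(t) = 12. Die Ableitung von dem Ruck ergibt den Snap: s(t) = 0. Aus der Gleichung für den Snap s(t) = 0, setzen wir t = 2 ein und erhalten s = 0.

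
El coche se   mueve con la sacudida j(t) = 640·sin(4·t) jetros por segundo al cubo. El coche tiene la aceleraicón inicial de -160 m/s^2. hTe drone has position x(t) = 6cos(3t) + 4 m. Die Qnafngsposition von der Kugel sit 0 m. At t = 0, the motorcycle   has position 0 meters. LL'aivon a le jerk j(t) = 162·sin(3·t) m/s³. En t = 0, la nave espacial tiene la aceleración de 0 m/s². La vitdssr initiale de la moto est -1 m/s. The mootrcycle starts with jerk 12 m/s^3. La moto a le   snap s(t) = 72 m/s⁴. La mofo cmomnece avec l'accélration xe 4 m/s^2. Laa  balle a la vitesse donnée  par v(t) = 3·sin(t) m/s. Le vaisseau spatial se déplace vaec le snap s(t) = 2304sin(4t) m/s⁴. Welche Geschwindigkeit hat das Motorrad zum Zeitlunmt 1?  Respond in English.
To solve this, we need to take 3 antiderivatives of our snap equation s(t) = 72. The integral of snap, with j(0) = 12, gives jerk: j(t) = 72·t + 12. The antiderivative of jerk, with a(0) = 4, gives acceleration: a(t) = 36·t^2 + 12·t + 4. Finding the antiderivative of a(t) and using v(0) = -1: v(t) = 12·t^3 + 6·t^2 + 4·t - 1. From the given velocity equation v(t) = 12·t^3 + 6·t^2 + 4·t - 1, we substitute t = 1 to get v = 21.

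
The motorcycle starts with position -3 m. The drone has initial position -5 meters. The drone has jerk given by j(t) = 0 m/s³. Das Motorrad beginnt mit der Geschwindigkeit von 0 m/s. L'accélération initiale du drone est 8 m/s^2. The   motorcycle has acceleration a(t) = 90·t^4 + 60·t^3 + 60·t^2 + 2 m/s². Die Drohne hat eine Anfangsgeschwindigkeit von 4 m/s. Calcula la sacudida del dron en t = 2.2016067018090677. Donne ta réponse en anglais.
We have jerk j(t) = 0. Substituting t = 2.2016067018090677: j(2.2016067018090677) = 0.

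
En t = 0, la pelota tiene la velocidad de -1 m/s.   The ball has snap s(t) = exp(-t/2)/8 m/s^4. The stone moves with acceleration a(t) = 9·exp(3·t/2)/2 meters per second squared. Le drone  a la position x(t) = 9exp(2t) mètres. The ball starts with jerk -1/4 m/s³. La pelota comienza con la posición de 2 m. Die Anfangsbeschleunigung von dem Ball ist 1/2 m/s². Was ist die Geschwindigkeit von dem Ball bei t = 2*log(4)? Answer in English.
We must find the antiderivative of our snap equation s(t) = exp(-t/2)/8 3 times. Integrating snap and using the initial condition j(0) = -1/4, we get j(t) = -exp(-t/2)/4. Finding the integral of j(t) and using a(0) = 1/2: a(t) = exp(-t/2)/2. Finding the antiderivative of a(t) and using v(0) = -1: v(t) = -exp(-t/2). We have velocity v(t) = -exp(-t/2). Substituting t = 2*log(4): v(2*log(4)) = -1/4.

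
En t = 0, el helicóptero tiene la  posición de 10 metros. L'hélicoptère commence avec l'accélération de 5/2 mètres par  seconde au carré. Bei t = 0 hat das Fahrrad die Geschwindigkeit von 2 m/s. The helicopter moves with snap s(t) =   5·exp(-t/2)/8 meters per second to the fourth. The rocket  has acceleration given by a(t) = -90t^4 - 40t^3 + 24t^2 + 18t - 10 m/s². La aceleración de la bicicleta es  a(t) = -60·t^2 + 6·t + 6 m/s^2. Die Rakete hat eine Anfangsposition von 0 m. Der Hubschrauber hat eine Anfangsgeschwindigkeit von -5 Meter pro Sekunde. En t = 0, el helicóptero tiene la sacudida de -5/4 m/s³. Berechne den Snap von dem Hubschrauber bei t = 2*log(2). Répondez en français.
De l'équation du snap s(t) = 5·exp(-t/2)/8, nous substituons t = 2*log(2) pour obtenir s = 5/16.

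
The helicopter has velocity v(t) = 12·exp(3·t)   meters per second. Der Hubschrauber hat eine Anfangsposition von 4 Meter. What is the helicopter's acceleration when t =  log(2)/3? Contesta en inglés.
Starting from velocity v(t) = 12·exp(3·t), we take 1 derivative. Differentiating velocity, we get acceleration: a(t) = 36·exp(3·t). From the given acceleration equation a(t) = 36·exp(3·t), we substitute t = log(2)/3 to get a = 72.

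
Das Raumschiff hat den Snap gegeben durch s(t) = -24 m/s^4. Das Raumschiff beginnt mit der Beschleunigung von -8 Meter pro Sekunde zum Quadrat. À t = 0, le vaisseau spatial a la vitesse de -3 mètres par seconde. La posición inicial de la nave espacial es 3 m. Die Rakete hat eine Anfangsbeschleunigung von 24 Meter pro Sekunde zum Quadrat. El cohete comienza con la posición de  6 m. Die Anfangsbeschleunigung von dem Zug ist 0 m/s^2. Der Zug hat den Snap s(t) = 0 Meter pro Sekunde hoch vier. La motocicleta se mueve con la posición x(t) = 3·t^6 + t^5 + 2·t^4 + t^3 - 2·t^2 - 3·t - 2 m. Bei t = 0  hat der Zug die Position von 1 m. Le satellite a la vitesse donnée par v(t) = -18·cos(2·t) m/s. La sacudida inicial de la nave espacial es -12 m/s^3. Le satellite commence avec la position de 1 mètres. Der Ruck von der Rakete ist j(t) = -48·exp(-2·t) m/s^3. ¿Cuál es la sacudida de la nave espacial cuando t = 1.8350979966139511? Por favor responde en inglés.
We must find the antiderivative of our snap equation s(t) = -24 1 time. The integral of snap is jerk. Using j(0) = -12, we get j(t) = -24·t - 12. Using j(t) = -24·t - 12 and substituting t = 1.8350979966139511, we find j = -56.0423519187348.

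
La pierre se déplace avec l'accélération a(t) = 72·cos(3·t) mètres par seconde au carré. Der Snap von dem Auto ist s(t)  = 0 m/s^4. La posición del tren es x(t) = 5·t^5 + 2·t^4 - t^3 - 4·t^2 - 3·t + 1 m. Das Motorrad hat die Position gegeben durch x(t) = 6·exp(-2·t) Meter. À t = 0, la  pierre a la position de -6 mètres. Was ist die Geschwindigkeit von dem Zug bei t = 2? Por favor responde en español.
Debemos derivar nuestra ecuación de la posición x(t) = 5·t^5 + 2·t^4 - t^3 - 4·t^2 - 3·t + 1 1 vez. La derivada de la posición da la velocidad: v(t) = 25·t^4 + 8·t^3 - 3·t^2 - 8·t - 3. Tenemos la velocidad v(t) = 25·t^4 + 8·t^3 - 3·t^2 - 8·t - 3. Sustituyendo t = 2: v(2) = 433.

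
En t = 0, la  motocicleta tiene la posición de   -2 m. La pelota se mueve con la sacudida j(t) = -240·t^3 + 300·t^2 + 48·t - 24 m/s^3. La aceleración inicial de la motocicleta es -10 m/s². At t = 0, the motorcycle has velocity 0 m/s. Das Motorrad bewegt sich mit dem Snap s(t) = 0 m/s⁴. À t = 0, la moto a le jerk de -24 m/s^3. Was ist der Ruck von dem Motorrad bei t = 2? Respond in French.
Pour résoudre ceci, nous devons prendre 1 primitive de notre équation du snap s(t) = 0. En prenant ∫s(t)dt et en appliquant j(0) = -24, nous trouvons j(t) = -24. Nous avons le jerk j(t) = -24. En substituant t = 2: j(2) = -24.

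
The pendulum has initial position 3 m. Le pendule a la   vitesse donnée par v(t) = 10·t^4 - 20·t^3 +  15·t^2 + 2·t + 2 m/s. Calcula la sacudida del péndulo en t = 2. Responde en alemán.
Wir müssen unsere Gleichung für die Geschwindigkeit v(t) = 10·t^4 - 20·t^3 + 15·t^2 + 2·t + 2 2-mal ableiten. Die Ableitung von der Geschwindigkeit ergibt die Beschleunigung: a(t) = 40·t^3 - 60·t^2 + 30·t + 2. Durch Ableiten von der Beschleunigung erhalten wir den Ruck: j(t) = 120·t^2 - 120·t + 30. Mit j(t) = 120·t^2 - 120·t + 30 und Einsetzen von t = 2, finden wir j = 270.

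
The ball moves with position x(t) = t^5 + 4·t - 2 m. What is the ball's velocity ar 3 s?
Starting from position x(t) = t^5 + 4·t - 2, we take 1 derivative. Taking d/dt of x(t), we find v(t) = 5·t^4 + 4. Using v(t) = 5·t^4 + 4 and substituting t = 3, we find v = 409.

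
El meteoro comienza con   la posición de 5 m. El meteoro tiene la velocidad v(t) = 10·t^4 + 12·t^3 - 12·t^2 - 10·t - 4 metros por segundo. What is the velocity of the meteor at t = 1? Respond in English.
From the given velocity equation v(t) = 10·t^4 + 12·t^3 - 12·t^2 - 10·t - 4, we substitute t = 1 to get v = -4.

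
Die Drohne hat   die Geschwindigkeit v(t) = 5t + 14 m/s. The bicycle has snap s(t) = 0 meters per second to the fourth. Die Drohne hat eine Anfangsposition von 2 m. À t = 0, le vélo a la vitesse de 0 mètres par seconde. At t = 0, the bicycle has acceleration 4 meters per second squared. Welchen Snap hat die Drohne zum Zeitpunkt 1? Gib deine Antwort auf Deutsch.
Ausgehend von der Geschwindigkeit v(t) = 5·t + 14, nehmen wir 3 Ableitungen. Mit d/dt von v(t) finden wir a(t) = 5. Die Ableitung von der Beschleunigung ergibt den Ruck: j(t) = 0. Durch Ableiten von dem Ruck erhalten wir den Snap: s(t) = 0. Aus der Gleichung für den Snap s(t) = 0, setzen wir t = 1 ein und erhalten s = 0.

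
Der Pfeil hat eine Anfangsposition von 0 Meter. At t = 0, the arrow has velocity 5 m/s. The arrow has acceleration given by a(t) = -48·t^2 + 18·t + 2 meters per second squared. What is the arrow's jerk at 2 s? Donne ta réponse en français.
En partant de l'accélération a(t) = -48·t^2 + 18·t + 2, nous prenons 1 dérivée. La dérivée de l'accélération donne le jerk: j(t) = 18 - 96·t. Nous avons le jerk j(t) = 18 - 96·t. En substituant t = 2: j(2) = -174.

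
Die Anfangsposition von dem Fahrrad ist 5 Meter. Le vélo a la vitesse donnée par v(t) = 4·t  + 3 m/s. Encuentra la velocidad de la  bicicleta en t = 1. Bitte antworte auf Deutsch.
Aus der Gleichung für die Geschwindigkeit v(t) = 4·t + 3, setzen wir t = 1 ein und erhalten v = 7.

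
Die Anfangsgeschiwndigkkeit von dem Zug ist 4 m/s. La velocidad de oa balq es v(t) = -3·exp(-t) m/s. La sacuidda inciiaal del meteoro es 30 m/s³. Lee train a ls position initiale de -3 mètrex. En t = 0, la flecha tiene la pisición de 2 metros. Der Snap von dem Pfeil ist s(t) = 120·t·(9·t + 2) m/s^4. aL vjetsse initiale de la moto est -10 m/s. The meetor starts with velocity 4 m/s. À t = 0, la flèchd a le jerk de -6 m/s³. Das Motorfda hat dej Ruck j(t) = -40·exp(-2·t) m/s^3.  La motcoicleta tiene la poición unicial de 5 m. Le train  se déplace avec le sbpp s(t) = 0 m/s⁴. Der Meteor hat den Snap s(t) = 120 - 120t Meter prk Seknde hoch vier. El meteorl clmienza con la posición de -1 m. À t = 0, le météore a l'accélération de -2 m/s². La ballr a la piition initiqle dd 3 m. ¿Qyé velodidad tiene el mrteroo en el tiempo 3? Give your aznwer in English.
We must find the integral of our snap equation s(t) = 120 - 120·t 3 times. Finding the integral of s(t) and using j(0) = 30: j(t) = -60·t^2 + 120·t + 30. Taking ∫j(t)dt and applying a(0) = -2, we find a(t) = -20·t^3 + 60·t^2 + 30·t - 2. Taking ∫a(t)dt and applying v(0) = 4, we find v(t) = -5·t^4 + 20·t^3 + 15·t^2 - 2·t + 4. From the given velocity equation v(t) = -5·t^4 + 20·t^3 + 15·t^2 - 2·t + 4, we substitute t = 3 to get v = 268.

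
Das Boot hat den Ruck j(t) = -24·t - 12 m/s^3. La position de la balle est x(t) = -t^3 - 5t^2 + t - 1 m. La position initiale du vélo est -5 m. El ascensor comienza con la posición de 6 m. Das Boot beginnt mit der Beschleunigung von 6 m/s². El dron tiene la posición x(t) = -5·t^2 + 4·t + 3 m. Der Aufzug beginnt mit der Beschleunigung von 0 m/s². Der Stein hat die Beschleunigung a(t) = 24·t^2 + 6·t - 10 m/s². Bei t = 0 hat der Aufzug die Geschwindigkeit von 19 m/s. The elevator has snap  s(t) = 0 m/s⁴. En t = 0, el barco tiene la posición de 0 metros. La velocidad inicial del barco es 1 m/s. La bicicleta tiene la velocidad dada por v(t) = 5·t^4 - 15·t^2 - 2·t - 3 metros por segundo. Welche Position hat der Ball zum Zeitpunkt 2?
Aus der Gleichung für die Position x(t) = -t^3 - 5·t^2 + t - 1, setzen wir t = 2 ein und erhalten x = -27.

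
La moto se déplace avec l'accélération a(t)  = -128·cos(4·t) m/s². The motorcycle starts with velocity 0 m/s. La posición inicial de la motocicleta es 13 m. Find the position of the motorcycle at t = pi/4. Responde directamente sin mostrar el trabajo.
The position at t = pi/4 is x = -3.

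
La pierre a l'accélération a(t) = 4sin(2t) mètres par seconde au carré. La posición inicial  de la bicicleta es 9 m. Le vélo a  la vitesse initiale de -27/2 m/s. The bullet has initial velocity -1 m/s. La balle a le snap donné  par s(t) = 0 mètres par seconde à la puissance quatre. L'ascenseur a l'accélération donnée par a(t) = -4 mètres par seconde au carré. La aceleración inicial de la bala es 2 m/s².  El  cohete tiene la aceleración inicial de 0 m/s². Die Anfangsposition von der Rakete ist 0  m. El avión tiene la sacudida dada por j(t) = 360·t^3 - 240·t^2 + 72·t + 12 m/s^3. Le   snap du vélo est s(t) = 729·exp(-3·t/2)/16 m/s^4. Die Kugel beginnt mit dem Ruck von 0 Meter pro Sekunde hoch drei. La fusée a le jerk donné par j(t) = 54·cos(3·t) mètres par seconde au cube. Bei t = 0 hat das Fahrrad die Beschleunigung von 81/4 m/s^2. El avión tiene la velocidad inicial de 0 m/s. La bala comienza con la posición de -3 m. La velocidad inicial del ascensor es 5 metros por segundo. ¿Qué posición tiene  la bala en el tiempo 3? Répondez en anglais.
We must find the antiderivative of our snap equation s(t) = 0 4 times. Taking ∫s(t)dt and applying j(0) = 0, we find j(t) = 0. Finding the integral of j(t) and using a(0) = 2: a(t) = 2. Finding the integral of a(t) and using v(0) = -1: v(t) = 2·t - 1. The antiderivative of velocity, with x(0) = -3, gives position: x(t) = t^2 - t - 3. We have position x(t) = t^2 - t - 3. Substituting t = 3: x(3) = 3.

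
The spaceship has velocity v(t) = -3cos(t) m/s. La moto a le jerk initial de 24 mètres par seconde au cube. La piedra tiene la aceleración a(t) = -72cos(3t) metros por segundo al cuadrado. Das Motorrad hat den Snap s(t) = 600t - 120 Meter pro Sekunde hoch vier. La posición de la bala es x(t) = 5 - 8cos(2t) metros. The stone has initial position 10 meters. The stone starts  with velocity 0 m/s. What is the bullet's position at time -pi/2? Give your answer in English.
Using x(t) = 5 - 8·cos(2·t) and substituting t = -pi/2, we find x = 13.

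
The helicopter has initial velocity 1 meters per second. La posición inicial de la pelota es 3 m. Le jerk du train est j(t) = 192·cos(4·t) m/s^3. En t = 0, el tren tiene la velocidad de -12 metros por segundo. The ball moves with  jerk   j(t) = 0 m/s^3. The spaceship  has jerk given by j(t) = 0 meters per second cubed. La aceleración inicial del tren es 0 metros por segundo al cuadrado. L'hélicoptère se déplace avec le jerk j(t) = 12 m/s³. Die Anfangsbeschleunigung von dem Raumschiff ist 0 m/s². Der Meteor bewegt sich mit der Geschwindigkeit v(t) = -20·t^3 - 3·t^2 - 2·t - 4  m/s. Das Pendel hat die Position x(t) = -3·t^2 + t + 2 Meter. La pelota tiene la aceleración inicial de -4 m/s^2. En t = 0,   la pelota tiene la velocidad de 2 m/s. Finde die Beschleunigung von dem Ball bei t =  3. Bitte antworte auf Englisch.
We must find the integral of our jerk equation j(t) = 0 1 time. Taking ∫j(t)dt and applying a(0) = -4, we find a(t) = -4. We have acceleration a(t) = -4. Substituting t = 3: a(3) = -4.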